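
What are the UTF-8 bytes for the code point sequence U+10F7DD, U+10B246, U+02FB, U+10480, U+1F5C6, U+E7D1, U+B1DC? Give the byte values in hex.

F4 8F 9F 9D F4 8B 89 86 CB BB F0 90 92 80 F0 9F 97 86 EE 9F 91 EB 87 9C

U+10F7DD: 4-byte form → F4 8F 9F 9D.
U+10B246: 4-byte form → F4 8B 89 86.
U+02FB: 2-byte form → CB BB.
U+10480: 4-byte form → F0 90 92 80.
U+1F5C6: 4-byte form → F0 9F 97 86.
U+E7D1: 3-byte form → EE 9F 91.
U+B1DC: 3-byte form → EB 87 9C.
Concatenated (24 bytes): F4 8F 9F 9D F4 8B 89 86 CB BB F0 90 92 80 F0 9F 97 86 EE 9F 91 EB 87 9C.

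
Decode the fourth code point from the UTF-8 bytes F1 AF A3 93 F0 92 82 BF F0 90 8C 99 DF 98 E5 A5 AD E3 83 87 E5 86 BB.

Offset 0: leading byte 0xF1 = 11110001 → 4-byte char #1 = F1 AF A3 93.
Offset 4: leading byte 0xF0 = 11110000 → 4-byte char #2 = F0 92 82 BF.
Offset 8: leading byte 0xF0 = 11110000 → 4-byte char #3 = F0 90 8C 99.
Offset 12: leading byte 0xDF = 11011111 → 2-byte char #4 = DF 98.
Leading byte 0xDF = 11011111 matches 110xxxxx → 2-byte sequence.
Byte 1: 0xDF = 11011111, payload 11111 (5 bits).
Byte 2: 0x98 = 10011000 (10xxxxxx ✓), payload 011000.
Concatenate: 11111011000 = 0x7D8 (11 bits → U+07D8).

U+07D8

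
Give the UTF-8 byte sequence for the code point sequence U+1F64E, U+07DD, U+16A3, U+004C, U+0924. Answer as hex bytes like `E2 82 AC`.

F0 9F 99 8E DF 9D E1 9A A3 4C E0 A4 A4

U+1F64E: 4-byte form → F0 9F 99 8E.
U+07DD: 2-byte form → DF 9D.
U+16A3: 3-byte form → E1 9A A3.
U+004C: 1-byte form → 4C.
U+0924: 3-byte form → E0 A4 A4.
Concatenated (13 bytes): F0 9F 99 8E DF 9D E1 9A A3 4C E0 A4 A4.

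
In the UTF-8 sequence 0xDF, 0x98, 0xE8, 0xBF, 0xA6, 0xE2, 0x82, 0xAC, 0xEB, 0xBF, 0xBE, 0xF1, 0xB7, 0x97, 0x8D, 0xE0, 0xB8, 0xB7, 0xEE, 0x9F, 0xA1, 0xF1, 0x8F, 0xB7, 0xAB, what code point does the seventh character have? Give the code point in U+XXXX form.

U+E7E1

Offset 0: leading byte 0xDF = 11011111 → 2-byte char #1 = DF 98.
Offset 2: leading byte 0xE8 = 11101000 → 3-byte char #2 = E8 BF A6.
Offset 5: leading byte 0xE2 = 11100010 → 3-byte char #3 = E2 82 AC.
Offset 8: leading byte 0xEB = 11101011 → 3-byte char #4 = EB BF BE.
Offset 11: leading byte 0xF1 = 11110001 → 4-byte char #5 = F1 B7 97 8D.
Offset 15: leading byte 0xE0 = 11100000 → 3-byte char #6 = E0 B8 B7.
Offset 18: leading byte 0xEE = 11101110 → 3-byte char #7 = EE 9F A1.
Leading byte 0xEE = 11101110 matches 1110xxxx → 3-byte sequence.
Byte 1: 0xEE = 11101110, payload 1110 (4 bits).
Byte 2: 0x9F = 10011111 (10xxxxxx ✓), payload 011111.
Byte 3: 0xA1 = 10100001 (10xxxxxx ✓), payload 100001.
Concatenate: 1110011111100001 = 0xE7E1 (16 bits → U+E7E1).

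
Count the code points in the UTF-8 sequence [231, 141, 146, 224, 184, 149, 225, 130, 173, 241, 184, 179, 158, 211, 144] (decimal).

5

Byte at offset 0: 0xE7 = 11100111 → 3-byte char (#1). Advance 3.
Byte at offset 3: 0xE0 = 11100000 → 3-byte char (#2). Advance 3.
Byte at offset 6: 0xE1 = 11100001 → 3-byte char (#3). Advance 3.
Byte at offset 9: 0xF1 = 11110001 → 4-byte char (#4). Advance 4.
Byte at offset 13: 0xD3 = 11010011 → 2-byte char (#5). Advance 2.
Reached end at offset 15 after 5 code points.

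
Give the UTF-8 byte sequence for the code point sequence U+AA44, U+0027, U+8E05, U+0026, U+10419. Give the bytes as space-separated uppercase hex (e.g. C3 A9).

U+AA44: 3-byte form → EA A9 84.
U+0027: 1-byte form → 27.
U+8E05: 3-byte form → E8 B8 85.
U+0026: 1-byte form → 26.
U+10419: 4-byte form → F0 90 90 99.
Concatenated (12 bytes): EA A9 84 27 E8 B8 85 26 F0 90 90 99.

EA A9 84 27 E8 B8 85 26 F0 90 90 99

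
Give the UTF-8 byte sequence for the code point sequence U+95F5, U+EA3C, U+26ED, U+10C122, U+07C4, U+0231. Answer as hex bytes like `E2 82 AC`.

U+95F5: 3-byte form → E9 97 B5.
U+EA3C: 3-byte form → EE A8 BC.
U+26ED: 3-byte form → E2 9B AD.
U+10C122: 4-byte form → F4 8C 84 A2.
U+07C4: 2-byte form → DF 84.
U+0231: 2-byte form → C8 B1.
Concatenated (17 bytes): E9 97 B5 EE A8 BC E2 9B AD F4 8C 84 A2 DF 84 C8 B1.

E9 97 B5 EE A8 BC E2 9B AD F4 8C 84 A2 DF 84 C8 B1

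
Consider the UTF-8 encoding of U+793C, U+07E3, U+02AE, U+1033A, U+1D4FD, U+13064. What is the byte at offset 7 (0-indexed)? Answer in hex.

U+793C → 3-byte form E7 A4 BC at offsets 0–2.
U+07E3 → 2-byte form DF A3 at offsets 3–4.
U+02AE → 2-byte form CA AE at offsets 5–6.
U+1033A → 4-byte form F0 90 8C BA at offsets 7–10.
Offset 7 falls in char 4's range; it's byte 1 of F0 90 8C BA = 0xF0.

0xF0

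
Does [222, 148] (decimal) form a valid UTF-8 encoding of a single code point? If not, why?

valid

Leading byte 0xDE = 11011110 → 2-byte form.
Continuation bytes 0x94=10010100 all match 10xxxxxx.
Decoded value 0x794 is ≥ 0x80 (shortest form) and not a surrogate.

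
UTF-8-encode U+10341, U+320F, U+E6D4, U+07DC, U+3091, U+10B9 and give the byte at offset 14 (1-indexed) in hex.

1-indexed offset 14 is 0-indexed offset 13.
U+10341 → 4-byte form F0 90 8D 81 at offsets 0–3.
U+320F → 3-byte form E3 88 8F at offsets 4–6.
U+E6D4 → 3-byte form EE 9B 94 at offsets 7–9.
U+07DC → 2-byte form DF 9C at offsets 10–11.
U+3091 → 3-byte form E3 82 91 at offsets 12–14.
Offset 13 falls in char 5's range; it's byte 2 of E3 82 91 = 0x82.

0x82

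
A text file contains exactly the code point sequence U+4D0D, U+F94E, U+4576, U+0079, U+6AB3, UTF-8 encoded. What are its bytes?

E4 B4 8D EF A5 8E E4 95 B6 79 E6 AA B3

U+4D0D: 3-byte form → E4 B4 8D.
U+F94E: 3-byte form → EF A5 8E.
U+4576: 3-byte form → E4 95 B6.
U+0079: 1-byte form → 79.
U+6AB3: 3-byte form → E6 AA B3.
Concatenated (13 bytes): E4 B4 8D EF A5 8E E4 95 B6 79 E6 AA B3.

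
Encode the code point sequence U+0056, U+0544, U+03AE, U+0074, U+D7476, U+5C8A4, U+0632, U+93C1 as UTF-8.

56 D5 84 CE AE 74 F3 97 91 B6 F1 9C A2 A4 D8 B2 E9 8F 81

U+0056: 1-byte form → 56.
U+0544: 2-byte form → D5 84.
U+03AE: 2-byte form → CE AE.
U+0074: 1-byte form → 74.
U+D7476: 4-byte form → F3 97 91 B6.
U+5C8A4: 4-byte form → F1 9C A2 A4.
U+0632: 2-byte form → D8 B2.
U+93C1: 3-byte form → E9 8F 81.
Concatenated (19 bytes): 56 D5 84 CE AE 74 F3 97 91 B6 F1 9C A2 A4 D8 B2 E9 8F 81.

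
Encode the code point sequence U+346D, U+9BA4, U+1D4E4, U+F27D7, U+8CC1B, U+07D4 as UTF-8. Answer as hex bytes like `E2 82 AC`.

E3 91 AD E9 AE A4 F0 9D 93 A4 F3 B2 9F 97 F2 8C B0 9B DF 94

U+346D: 3-byte form → E3 91 AD.
U+9BA4: 3-byte form → E9 AE A4.
U+1D4E4: 4-byte form → F0 9D 93 A4.
U+F27D7: 4-byte form → F3 B2 9F 97.
U+8CC1B: 4-byte form → F2 8C B0 9B.
U+07D4: 2-byte form → DF 94.
Concatenated (20 bytes): E3 91 AD E9 AE A4 F0 9D 93 A4 F3 B2 9F 97 F2 8C B0 9B DF 94.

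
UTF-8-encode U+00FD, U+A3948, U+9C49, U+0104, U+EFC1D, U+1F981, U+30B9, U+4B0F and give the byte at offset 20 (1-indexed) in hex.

0xE3

1-indexed offset 20 is 0-indexed offset 19.
U+00FD → 2-byte form C3 BD at offsets 0–1.
U+A3948 → 4-byte form F2 A3 A5 88 at offsets 2–5.
U+9C49 → 3-byte form E9 B1 89 at offsets 6–8.
U+0104 → 2-byte form C4 84 at offsets 9–10.
U+EFC1D → 4-byte form F3 AF B0 9D at offsets 11–14.
U+1F981 → 4-byte form F0 9F A6 81 at offsets 15–18.
U+30B9 → 3-byte form E3 82 B9 at offsets 19–21.
Offset 19 falls in char 7's range; it's byte 1 of E3 82 B9 = 0xE3.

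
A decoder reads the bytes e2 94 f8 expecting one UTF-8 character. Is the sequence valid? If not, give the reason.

invalid (non-continuation byte where continuation expected)

Leading byte 0xE2 = 11100010 → 3-byte form.
Byte 3 is 0xF8 = 11111000, which is not 10xxxxxx — expected a continuation byte.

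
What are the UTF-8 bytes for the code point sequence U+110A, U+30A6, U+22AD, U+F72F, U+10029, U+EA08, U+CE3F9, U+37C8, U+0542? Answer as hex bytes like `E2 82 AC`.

E1 84 8A E3 82 A6 E2 8A AD EF 9C AF F0 90 80 A9 EE A8 88 F3 8E 8F B9 E3 9F 88 D5 82

U+110A: 3-byte form → E1 84 8A.
U+30A6: 3-byte form → E3 82 A6.
U+22AD: 3-byte form → E2 8A AD.
U+F72F: 3-byte form → EF 9C AF.
U+10029: 4-byte form → F0 90 80 A9.
U+EA08: 3-byte form → EE A8 88.
U+CE3F9: 4-byte form → F3 8E 8F B9.
U+37C8: 3-byte form → E3 9F 88.
U+0542: 2-byte form → D5 82.
Concatenated (28 bytes): E1 84 8A E3 82 A6 E2 8A AD EF 9C AF F0 90 80 A9 EE A8 88 F3 8E 8F B9 E3 9F 88 D5 82.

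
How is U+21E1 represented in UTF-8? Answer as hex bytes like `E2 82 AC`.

U+21E1 = 0x21E1 = 8673 decimal. In range U+0800–U+FFFF → 3-byte form: 1110xxxx 10xxxxxx 10xxxxxx.
Binary (16 bits): 0010000111100001.
Split 4+6+6: 0010 | 000111 | 100001.
Byte 1: 11100010 = 0xE2.
Byte 2: 10000111 = 0x87.
Byte 3: 10100001 = 0xA1.

E2 87 A1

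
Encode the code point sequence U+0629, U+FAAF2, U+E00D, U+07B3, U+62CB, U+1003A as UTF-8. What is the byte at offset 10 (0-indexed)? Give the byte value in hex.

U+0629 → 2-byte form D8 A9 at offsets 0–1.
U+FAAF2 → 4-byte form F3 BA AB B2 at offsets 2–5.
U+E00D → 3-byte form EE 80 8D at offsets 6–8.
U+07B3 → 2-byte form DE B3 at offsets 9–10.
Offset 10 falls in char 4's range; it's byte 2 of DE B3 = 0xB3.

0xB3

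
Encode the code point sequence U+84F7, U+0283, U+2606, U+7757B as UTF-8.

E8 93 B7 CA 83 E2 98 86 F1 B7 95 BB

U+84F7: 3-byte form → E8 93 B7.
U+0283: 2-byte form → CA 83.
U+2606: 3-byte form → E2 98 86.
U+7757B: 4-byte form → F1 B7 95 BB.
Concatenated (12 bytes): E8 93 B7 CA 83 E2 98 86 F1 B7 95 BB.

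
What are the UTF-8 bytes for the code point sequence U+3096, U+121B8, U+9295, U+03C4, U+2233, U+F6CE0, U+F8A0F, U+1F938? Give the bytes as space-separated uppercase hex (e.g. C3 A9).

E3 82 96 F0 92 86 B8 E9 8A 95 CF 84 E2 88 B3 F3 B6 B3 A0 F3 B8 A8 8F F0 9F A4 B8

U+3096: 3-byte form → E3 82 96.
U+121B8: 4-byte form → F0 92 86 B8.
U+9295: 3-byte form → E9 8A 95.
U+03C4: 2-byte form → CF 84.
U+2233: 3-byte form → E2 88 B3.
U+F6CE0: 4-byte form → F3 B6 B3 A0.
U+F8A0F: 4-byte form → F3 B8 A8 8F.
U+1F938: 4-byte form → F0 9F A4 B8.
Concatenated (27 bytes): E3 82 96 F0 92 86 B8 E9 8A 95 CF 84 E2 88 B3 F3 B6 B3 A0 F3 B8 A8 8F F0 9F A4 B8.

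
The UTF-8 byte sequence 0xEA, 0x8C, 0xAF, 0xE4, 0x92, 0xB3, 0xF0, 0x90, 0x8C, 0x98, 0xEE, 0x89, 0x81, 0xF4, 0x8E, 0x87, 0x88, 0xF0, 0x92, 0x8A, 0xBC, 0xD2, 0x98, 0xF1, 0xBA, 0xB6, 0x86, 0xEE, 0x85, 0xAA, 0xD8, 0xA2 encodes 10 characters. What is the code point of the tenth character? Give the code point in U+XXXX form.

Offset 0: leading byte 0xEA = 11101010 → 3-byte char #1 = EA 8C AF.
Offset 3: leading byte 0xE4 = 11100100 → 3-byte char #2 = E4 92 B3.
Offset 6: leading byte 0xF0 = 11110000 → 4-byte char #3 = F0 90 8C 98.
Offset 10: leading byte 0xEE = 11101110 → 3-byte char #4 = EE 89 81.
Offset 13: leading byte 0xF4 = 11110100 → 4-byte char #5 = F4 8E 87 88.
Offset 17: leading byte 0xF0 = 11110000 → 4-byte char #6 = F0 92 8A BC.
Offset 21: leading byte 0xD2 = 11010010 → 2-byte char #7 = D2 98.
Offset 23: leading byte 0xF1 = 11110001 → 4-byte char #8 = F1 BA B6 86.
Offset 27: leading byte 0xEE = 11101110 → 3-byte char #9 = EE 85 AA.
Offset 30: leading byte 0xD8 = 11011000 → 2-byte char #10 = D8 A2.
Leading byte 0xD8 = 11011000 matches 110xxxxx → 2-byte sequence.
Byte 1: 0xD8 = 11011000, payload 11000 (5 bits).
Byte 2: 0xA2 = 10100010 (10xxxxxx ✓), payload 100010.
Concatenate: 11000100010 = 0x622 (11 bits → U+0622).

U+0622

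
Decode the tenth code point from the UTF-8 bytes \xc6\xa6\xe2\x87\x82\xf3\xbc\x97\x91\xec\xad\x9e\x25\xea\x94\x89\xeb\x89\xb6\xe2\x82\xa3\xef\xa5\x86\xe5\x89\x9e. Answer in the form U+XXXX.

U+525E

Offset 0: leading byte 0xC6 = 11000110 → 2-byte char #1 = C6 A6.
Offset 2: leading byte 0xE2 = 11100010 → 3-byte char #2 = E2 87 82.
Offset 5: leading byte 0xF3 = 11110011 → 4-byte char #3 = F3 BC 97 91.
Offset 9: leading byte 0xEC = 11101100 → 3-byte char #4 = EC AD 9E.
Offset 12: leading byte 0x25 = 00100101 → 1-byte char #5 = 25.
Offset 13: leading byte 0xEA = 11101010 → 3-byte char #6 = EA 94 89.
Offset 16: leading byte 0xEB = 11101011 → 3-byte char #7 = EB 89 B6.
Offset 19: leading byte 0xE2 = 11100010 → 3-byte char #8 = E2 82 A3.
Offset 22: leading byte 0xEF = 11101111 → 3-byte char #9 = EF A5 86.
Offset 25: leading byte 0xE5 = 11100101 → 3-byte char #10 = E5 89 9E.
Leading byte 0xE5 = 11100101 matches 1110xxxx → 3-byte sequence.
Byte 1: 0xE5 = 11100101, payload 0101 (4 bits).
Byte 2: 0x89 = 10001001 (10xxxxxx ✓), payload 001001.
Byte 3: 0x9E = 10011110 (10xxxxxx ✓), payload 011110.
Concatenate: 0101001001011110 = 0x525E (16 bits → U+525E).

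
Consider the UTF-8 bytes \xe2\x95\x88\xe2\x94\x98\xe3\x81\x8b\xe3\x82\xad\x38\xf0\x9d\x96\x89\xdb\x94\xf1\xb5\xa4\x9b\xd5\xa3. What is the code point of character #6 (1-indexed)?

Offset 0: leading byte 0xE2 = 11100010 → 3-byte char #1 = E2 95 88.
Offset 3: leading byte 0xE2 = 11100010 → 3-byte char #2 = E2 94 98.
Offset 6: leading byte 0xE3 = 11100011 → 3-byte char #3 = E3 81 8B.
Offset 9: leading byte 0xE3 = 11100011 → 3-byte char #4 = E3 82 AD.
Offset 12: leading byte 0x38 = 00111000 → 1-byte char #5 = 38.
Offset 13: leading byte 0xF0 = 11110000 → 4-byte char #6 = F0 9D 96 89.
Leading byte 0xF0 = 11110000 matches 11110xxx → 4-byte sequence.
Byte 1: 0xF0 = 11110000, payload 000 (3 bits).
Byte 2: 0x9D = 10011101 (10xxxxxx ✓), payload 011101.
Byte 3: 0x96 = 10010110 (10xxxxxx ✓), payload 010110.
Byte 4: 0x89 = 10001001 (10xxxxxx ✓), payload 001001.
Concatenate: 000011101010110001001 = 0x1D589 (21 bits → U+1D589).

U+1D589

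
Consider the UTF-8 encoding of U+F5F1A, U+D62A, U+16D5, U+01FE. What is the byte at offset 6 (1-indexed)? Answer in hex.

1-indexed offset 6 is 0-indexed offset 5.
U+F5F1A → 4-byte form F3 B5 BC 9A at offsets 0–3.
U+D62A → 3-byte form ED 98 AA at offsets 4–6.
Offset 5 falls in char 2's range; it's byte 2 of ED 98 AA = 0x98.

0x98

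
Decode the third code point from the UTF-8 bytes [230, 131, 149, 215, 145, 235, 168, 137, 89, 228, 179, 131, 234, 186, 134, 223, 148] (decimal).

U+BA09

Offset 0: leading byte 0xE6 = 11100110 → 3-byte char #1 = E6 83 95.
Offset 3: leading byte 0xD7 = 11010111 → 2-byte char #2 = D7 91.
Offset 5: leading byte 0xEB = 11101011 → 3-byte char #3 = EB A8 89.
Leading byte 0xEB = 11101011 matches 1110xxxx → 3-byte sequence.
Byte 1: 0xEB = 11101011, payload 1011 (4 bits).
Byte 2: 0xA8 = 10101000 (10xxxxxx ✓), payload 101000.
Byte 3: 0x89 = 10001001 (10xxxxxx ✓), payload 001001.
Concatenate: 1011101000001001 = 0xBA09 (16 bits → U+BA09).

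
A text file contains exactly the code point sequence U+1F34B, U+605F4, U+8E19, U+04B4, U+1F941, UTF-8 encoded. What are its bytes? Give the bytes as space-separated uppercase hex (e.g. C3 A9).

F0 9F 8D 8B F1 A0 97 B4 E8 B8 99 D2 B4 F0 9F A5 81

U+1F34B: 4-byte form → F0 9F 8D 8B.
U+605F4: 4-byte form → F1 A0 97 B4.
U+8E19: 3-byte form → E8 B8 99.
U+04B4: 2-byte form → D2 B4.
U+1F941: 4-byte form → F0 9F A5 81.
Concatenated (17 bytes): F0 9F 8D 8B F1 A0 97 B4 E8 B8 99 D2 B4 F0 9F A5 81.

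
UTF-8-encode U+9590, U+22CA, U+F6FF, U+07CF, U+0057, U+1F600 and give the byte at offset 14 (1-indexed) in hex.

0x9F

1-indexed offset 14 is 0-indexed offset 13.
U+9590 → 3-byte form E9 96 90 at offsets 0–2.
U+22CA → 3-byte form E2 8B 8A at offsets 3–5.
U+F6FF → 3-byte form EF 9B BF at offsets 6–8.
U+07CF → 2-byte form DF 8F at offsets 9–10.
U+0057 → 1-byte form 57 at offsets 11–11.
U+1F600 → 4-byte form F0 9F 98 80 at offsets 12–15.
Offset 13 falls in char 6's range; it's byte 2 of F0 9F 98 80 = 0x9F.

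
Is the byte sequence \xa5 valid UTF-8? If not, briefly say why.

Byte 0xA5 = 10100101 has the form 10xxxxxx — a continuation byte — but there is no preceding leading byte.

invalid (continuation byte with no leading byte)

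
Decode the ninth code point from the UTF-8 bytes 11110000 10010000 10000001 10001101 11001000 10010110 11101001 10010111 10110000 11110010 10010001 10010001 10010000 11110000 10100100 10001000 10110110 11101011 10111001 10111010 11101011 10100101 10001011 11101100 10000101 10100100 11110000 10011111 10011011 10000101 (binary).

U+1F6C5

Offset 0: leading byte 0xF0 = 11110000 → 4-byte char #1 = F0 90 81 8D.
Offset 4: leading byte 0xC8 = 11001000 → 2-byte char #2 = C8 96.
Offset 6: leading byte 0xE9 = 11101001 → 3-byte char #3 = E9 97 B0.
Offset 9: leading byte 0xF2 = 11110010 → 4-byte char #4 = F2 91 91 90.
Offset 13: leading byte 0xF0 = 11110000 → 4-byte char #5 = F0 A4 88 B6.
Offset 17: leading byte 0xEB = 11101011 → 3-byte char #6 = EB B9 BA.
Offset 20: leading byte 0xEB = 11101011 → 3-byte char #7 = EB A5 8B.
Offset 23: leading byte 0xEC = 11101100 → 3-byte char #8 = EC 85 A4.
Offset 26: leading byte 0xF0 = 11110000 → 4-byte char #9 = F0 9F 9B 85.
Leading byte 0xF0 = 11110000 matches 11110xxx → 4-byte sequence.
Byte 1: 0xF0 = 11110000, payload 000 (3 bits).
Byte 2: 0x9F = 10011111 (10xxxxxx ✓), payload 011111.
Byte 3: 0x9B = 10011011 (10xxxxxx ✓), payload 011011.
Byte 4: 0x85 = 10000101 (10xxxxxx ✓), payload 000101.
Concatenate: 000011111011011000101 = 0x1F6C5 (21 bits → U+1F6C5).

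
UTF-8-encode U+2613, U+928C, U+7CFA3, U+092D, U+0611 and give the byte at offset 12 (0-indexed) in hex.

U+2613 → 3-byte form E2 98 93 at offsets 0–2.
U+928C → 3-byte form E9 8A 8C at offsets 3–5.
U+7CFA3 → 4-byte form F1 BC BE A3 at offsets 6–9.
U+092D → 3-byte form E0 A4 AD at offsets 10–12.
Offset 12 falls in char 4's range; it's byte 3 of E0 A4 AD = 0xAD.

0xAD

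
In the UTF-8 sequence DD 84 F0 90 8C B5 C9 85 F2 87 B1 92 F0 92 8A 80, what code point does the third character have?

U+0245

Offset 0: leading byte 0xDD = 11011101 → 2-byte char #1 = DD 84.
Offset 2: leading byte 0xF0 = 11110000 → 4-byte char #2 = F0 90 8C B5.
Offset 6: leading byte 0xC9 = 11001001 → 2-byte char #3 = C9 85.
Leading byte 0xC9 = 11001001 matches 110xxxxx → 2-byte sequence.
Byte 1: 0xC9 = 11001001, payload 01001 (5 bits).
Byte 2: 0x85 = 10000101 (10xxxxxx ✓), payload 000101.
Concatenate: 01001000101 = 0x245 (11 bits → U+0245).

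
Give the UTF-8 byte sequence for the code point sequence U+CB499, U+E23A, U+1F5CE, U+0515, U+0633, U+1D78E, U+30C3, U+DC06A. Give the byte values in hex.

F3 8B 92 99 EE 88 BA F0 9F 97 8E D4 95 D8 B3 F0 9D 9E 8E E3 83 83 F3 9C 81 AA

U+CB499: 4-byte form → F3 8B 92 99.
U+E23A: 3-byte form → EE 88 BA.
U+1F5CE: 4-byte form → F0 9F 97 8E.
U+0515: 2-byte form → D4 95.
U+0633: 2-byte form → D8 B3.
U+1D78E: 4-byte form → F0 9D 9E 8E.
U+30C3: 3-byte form → E3 83 83.
U+DC06A: 4-byte form → F3 9C 81 AA.
Concatenated (26 bytes): F3 8B 92 99 EE 88 BA F0 9F 97 8E D4 95 D8 B3 F0 9D 9E 8E E3 83 83 F3 9C 81 AA.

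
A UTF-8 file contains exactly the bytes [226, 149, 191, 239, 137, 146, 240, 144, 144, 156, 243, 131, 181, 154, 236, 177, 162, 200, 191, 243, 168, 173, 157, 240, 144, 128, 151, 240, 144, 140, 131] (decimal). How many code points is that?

9

Byte at offset 0: 0xE2 = 11100010 → 3-byte char (#1). Advance 3.
Byte at offset 3: 0xEF = 11101111 → 3-byte char (#2). Advance 3.
Byte at offset 6: 0xF0 = 11110000 → 4-byte char (#3). Advance 4.
Byte at offset 10: 0xF3 = 11110011 → 4-byte char (#4). Advance 4.
Byte at offset 14: 0xEC = 11101100 → 3-byte char (#5). Advance 3.
Byte at offset 17: 0xC8 = 11001000 → 2-byte char (#6). Advance 2.
Byte at offset 19: 0xF3 = 11110011 → 4-byte char (#7). Advance 4.
Byte at offset 23: 0xF0 = 11110000 → 4-byte char (#8). Advance 4.
Byte at offset 27: 0xF0 = 11110000 → 4-byte char (#9). Advance 4.
Reached end at offset 31 after 9 code points.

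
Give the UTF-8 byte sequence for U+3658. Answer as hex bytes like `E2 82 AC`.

E3 99 98

U+3658 = 0x3658 = 13912 decimal. In range U+0800–U+FFFF → 3-byte form: 1110xxxx 10xxxxxx 10xxxxxx.
Binary (16 bits): 0011011001011000.
Split 4+6+6: 0011 | 011001 | 011000.
Byte 1: 11100011 = 0xE3.
Byte 2: 10011001 = 0x99.
Byte 3: 10011000 = 0x98.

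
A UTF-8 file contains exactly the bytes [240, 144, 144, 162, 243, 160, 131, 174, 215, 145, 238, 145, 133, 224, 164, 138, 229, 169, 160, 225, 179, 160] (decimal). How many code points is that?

7

Byte at offset 0: 0xF0 = 11110000 → 4-byte char (#1). Advance 4.
Byte at offset 4: 0xF3 = 11110011 → 4-byte char (#2). Advance 4.
Byte at offset 8: 0xD7 = 11010111 → 2-byte char (#3). Advance 2.
Byte at offset 10: 0xEE = 11101110 → 3-byte char (#4). Advance 3.
Byte at offset 13: 0xE0 = 11100000 → 3-byte char (#5). Advance 3.
Byte at offset 16: 0xE5 = 11100101 → 3-byte char (#6). Advance 3.
Byte at offset 19: 0xE1 = 11100001 → 3-byte char (#7). Advance 3.
Reached end at offset 22 after 7 code points.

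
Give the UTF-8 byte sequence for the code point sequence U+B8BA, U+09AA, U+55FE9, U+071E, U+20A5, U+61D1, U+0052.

EB A2 BA E0 A6 AA F1 95 BF A9 DC 9E E2 82 A5 E6 87 91 52

U+B8BA: 3-byte form → EB A2 BA.
U+09AA: 3-byte form → E0 A6 AA.
U+55FE9: 4-byte form → F1 95 BF A9.
U+071E: 2-byte form → DC 9E.
U+20A5: 3-byte form → E2 82 A5.
U+61D1: 3-byte form → E6 87 91.
U+0052: 1-byte form → 52.
Concatenated (19 bytes): EB A2 BA E0 A6 AA F1 95 BF A9 DC 9E E2 82 A5 E6 87 91 52.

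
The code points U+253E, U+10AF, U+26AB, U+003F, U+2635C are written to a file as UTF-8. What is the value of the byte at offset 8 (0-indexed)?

0xAB

U+253E → 3-byte form E2 94 BE at offsets 0–2.
U+10AF → 3-byte form E1 82 AF at offsets 3–5.
U+26AB → 3-byte form E2 9A AB at offsets 6–8.
Offset 8 falls in char 3's range; it's byte 3 of E2 9A AB = 0xAB.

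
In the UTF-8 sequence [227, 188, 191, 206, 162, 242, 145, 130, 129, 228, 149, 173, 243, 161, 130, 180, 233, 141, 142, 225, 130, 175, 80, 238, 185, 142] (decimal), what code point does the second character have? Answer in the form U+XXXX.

Offset 0: leading byte 0xE3 = 11100011 → 3-byte char #1 = E3 BC BF.
Offset 3: leading byte 0xCE = 11001110 → 2-byte char #2 = CE A2.
Leading byte 0xCE = 11001110 matches 110xxxxx → 2-byte sequence.
Byte 1: 0xCE = 11001110, payload 01110 (5 bits).
Byte 2: 0xA2 = 10100010 (10xxxxxx ✓), payload 100010.
Concatenate: 01110100010 = 0x3A2 (11 bits → U+03A2).

U+03A2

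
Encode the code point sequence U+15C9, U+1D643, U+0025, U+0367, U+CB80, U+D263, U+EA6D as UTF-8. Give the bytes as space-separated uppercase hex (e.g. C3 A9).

E1 97 89 F0 9D 99 83 25 CD A7 EC AE 80 ED 89 A3 EE A9 AD

U+15C9: 3-byte form → E1 97 89.
U+1D643: 4-byte form → F0 9D 99 83.
U+0025: 1-byte form → 25.
U+0367: 2-byte form → CD A7.
U+CB80: 3-byte form → EC AE 80.
U+D263: 3-byte form → ED 89 A3.
U+EA6D: 3-byte form → EE A9 AD.
Concatenated (19 bytes): E1 97 89 F0 9D 99 83 25 CD A7 EC AE 80 ED 89 A3 EE A9 AD.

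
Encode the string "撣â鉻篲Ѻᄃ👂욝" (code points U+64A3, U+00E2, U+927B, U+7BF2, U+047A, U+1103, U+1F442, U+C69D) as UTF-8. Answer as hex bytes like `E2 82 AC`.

E6 92 A3 C3 A2 E9 89 BB E7 AF B2 D1 BA E1 84 83 F0 9F 91 82 EC 9A 9D

U+64A3: 3-byte form → E6 92 A3.
U+00E2: 2-byte form → C3 A2.
U+927B: 3-byte form → E9 89 BB.
U+7BF2: 3-byte form → E7 AF B2.
U+047A: 2-byte form → D1 BA.
U+1103: 3-byte form → E1 84 83.
U+1F442: 4-byte form → F0 9F 91 82.
U+C69D: 3-byte form → EC 9A 9D.
Concatenated (23 bytes): E6 92 A3 C3 A2 E9 89 BB E7 AF B2 D1 BA E1 84 83 F0 9F 91 82 EC 9A 9D.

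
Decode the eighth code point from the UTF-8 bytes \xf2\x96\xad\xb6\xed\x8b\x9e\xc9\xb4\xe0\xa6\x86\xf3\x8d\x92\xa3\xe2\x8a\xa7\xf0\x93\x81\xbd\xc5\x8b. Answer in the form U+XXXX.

U+014B

Offset 0: leading byte 0xF2 = 11110010 → 4-byte char #1 = F2 96 AD B6.
Offset 4: leading byte 0xED = 11101101 → 3-byte char #2 = ED 8B 9E.
Offset 7: leading byte 0xC9 = 11001001 → 2-byte char #3 = C9 B4.
Offset 9: leading byte 0xE0 = 11100000 → 3-byte char #4 = E0 A6 86.
Offset 12: leading byte 0xF3 = 11110011 → 4-byte char #5 = F3 8D 92 A3.
Offset 16: leading byte 0xE2 = 11100010 → 3-byte char #6 = E2 8A A7.
Offset 19: leading byte 0xF0 = 11110000 → 4-byte char #7 = F0 93 81 BD.
Offset 23: leading byte 0xC5 = 11000101 → 2-byte char #8 = C5 8B.
Leading byte 0xC5 = 11000101 matches 110xxxxx → 2-byte sequence.
Byte 1: 0xC5 = 11000101, payload 00101 (5 bits).
Byte 2: 0x8B = 10001011 (10xxxxxx ✓), payload 001011.
Concatenate: 00101001011 = 0x14B (11 bits → U+014B).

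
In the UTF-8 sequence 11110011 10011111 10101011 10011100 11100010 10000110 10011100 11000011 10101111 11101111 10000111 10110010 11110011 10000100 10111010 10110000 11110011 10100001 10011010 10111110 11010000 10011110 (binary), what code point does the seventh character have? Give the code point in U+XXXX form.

U+041E

Offset 0: leading byte 0xF3 = 11110011 → 4-byte char #1 = F3 9F AB 9C.
Offset 4: leading byte 0xE2 = 11100010 → 3-byte char #2 = E2 86 9C.
Offset 7: leading byte 0xC3 = 11000011 → 2-byte char #3 = C3 AF.
Offset 9: leading byte 0xEF = 11101111 → 3-byte char #4 = EF 87 B2.
Offset 12: leading byte 0xF3 = 11110011 → 4-byte char #5 = F3 84 BA B0.
Offset 16: leading byte 0xF3 = 11110011 → 4-byte char #6 = F3 A1 9A BE.
Offset 20: leading byte 0xD0 = 11010000 → 2-byte char #7 = D0 9E.
Leading byte 0xD0 = 11010000 matches 110xxxxx → 2-byte sequence.
Byte 1: 0xD0 = 11010000, payload 10000 (5 bits).
Byte 2: 0x9E = 10011110 (10xxxxxx ✓), payload 011110.
Concatenate: 10000011110 = 0x41E (11 bits → U+041E).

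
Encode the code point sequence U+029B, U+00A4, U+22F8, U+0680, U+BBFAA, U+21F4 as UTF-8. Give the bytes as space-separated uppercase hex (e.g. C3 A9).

CA 9B C2 A4 E2 8B B8 DA 80 F2 BB BE AA E2 87 B4

U+029B: 2-byte form → CA 9B.
U+00A4: 2-byte form → C2 A4.
U+22F8: 3-byte form → E2 8B B8.
U+0680: 2-byte form → DA 80.
U+BBFAA: 4-byte form → F2 BB BE AA.
U+21F4: 3-byte form → E2 87 B4.
Concatenated (16 bytes): CA 9B C2 A4 E2 8B B8 DA 80 F2 BB BE AA E2 87 B4.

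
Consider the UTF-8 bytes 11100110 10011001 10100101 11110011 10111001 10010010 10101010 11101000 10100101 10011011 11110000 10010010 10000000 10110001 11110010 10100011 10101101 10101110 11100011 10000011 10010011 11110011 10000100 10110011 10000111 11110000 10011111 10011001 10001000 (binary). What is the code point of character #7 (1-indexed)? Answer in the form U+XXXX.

Offset 0: leading byte 0xE6 = 11100110 → 3-byte char #1 = E6 99 A5.
Offset 3: leading byte 0xF3 = 11110011 → 4-byte char #2 = F3 B9 92 AA.
Offset 7: leading byte 0xE8 = 11101000 → 3-byte char #3 = E8 A5 9B.
Offset 10: leading byte 0xF0 = 11110000 → 4-byte char #4 = F0 92 80 B1.
Offset 14: leading byte 0xF2 = 11110010 → 4-byte char #5 = F2 A3 AD AE.
Offset 18: leading byte 0xE3 = 11100011 → 3-byte char #6 = E3 83 93.
Offset 21: leading byte 0xF3 = 11110011 → 4-byte char #7 = F3 84 B3 87.
Leading byte 0xF3 = 11110011 matches 11110xxx → 4-byte sequence.
Byte 1: 0xF3 = 11110011, payload 011 (3 bits).
Byte 2: 0x84 = 10000100 (10xxxxxx ✓), payload 000100.
Byte 3: 0xB3 = 10110011 (10xxxxxx ✓), payload 110011.
Byte 4: 0x87 = 10000111 (10xxxxxx ✓), payload 000111.
Concatenate: 011000100110011000111 = 0xC4CC7 (21 bits → U+C4CC7).

U+C4CC7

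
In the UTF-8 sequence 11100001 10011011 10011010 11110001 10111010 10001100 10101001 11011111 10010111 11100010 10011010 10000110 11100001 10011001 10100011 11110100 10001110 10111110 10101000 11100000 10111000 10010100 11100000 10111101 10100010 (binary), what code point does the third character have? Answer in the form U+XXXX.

U+07D7

Offset 0: leading byte 0xE1 = 11100001 → 3-byte char #1 = E1 9B 9A.
Offset 3: leading byte 0xF1 = 11110001 → 4-byte char #2 = F1 BA 8C A9.
Offset 7: leading byte 0xDF = 11011111 → 2-byte char #3 = DF 97.
Leading byte 0xDF = 11011111 matches 110xxxxx → 2-byte sequence.
Byte 1: 0xDF = 11011111, payload 11111 (5 bits).
Byte 2: 0x97 = 10010111 (10xxxxxx ✓), payload 010111.
Concatenate: 11111010111 = 0x7D7 (11 bits → U+07D7).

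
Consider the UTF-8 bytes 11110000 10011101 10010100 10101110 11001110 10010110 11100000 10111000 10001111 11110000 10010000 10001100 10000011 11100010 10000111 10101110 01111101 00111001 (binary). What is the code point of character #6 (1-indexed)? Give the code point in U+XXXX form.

U+007D

Offset 0: leading byte 0xF0 = 11110000 → 4-byte char #1 = F0 9D 94 AE.
Offset 4: leading byte 0xCE = 11001110 → 2-byte char #2 = CE 96.
Offset 6: leading byte 0xE0 = 11100000 → 3-byte char #3 = E0 B8 8F.
Offset 9: leading byte 0xF0 = 11110000 → 4-byte char #4 = F0 90 8C 83.
Offset 13: leading byte 0xE2 = 11100010 → 3-byte char #5 = E2 87 AE.
Offset 16: leading byte 0x7D = 01111101 → 1-byte char #6 = 7D.
Leading byte 0x7D = 01111101 matches 0xxxxxxx → 1-byte sequence.
Byte 1: 0x7D = 01111101, payload 1111101 (7 bits).
Concatenate: 1111101 = 0x7D (7 bits → U+007D).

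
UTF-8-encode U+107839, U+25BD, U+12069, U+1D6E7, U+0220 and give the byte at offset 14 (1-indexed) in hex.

0x9B

1-indexed offset 14 is 0-indexed offset 13.
U+107839 → 4-byte form F4 87 A0 B9 at offsets 0–3.
U+25BD → 3-byte form E2 96 BD at offsets 4–6.
U+12069 → 4-byte form F0 92 81 A9 at offsets 7–10.
U+1D6E7 → 4-byte form F0 9D 9B A7 at offsets 11–14.
Offset 13 falls in char 4's range; it's byte 3 of F0 9D 9B A7 = 0x9B.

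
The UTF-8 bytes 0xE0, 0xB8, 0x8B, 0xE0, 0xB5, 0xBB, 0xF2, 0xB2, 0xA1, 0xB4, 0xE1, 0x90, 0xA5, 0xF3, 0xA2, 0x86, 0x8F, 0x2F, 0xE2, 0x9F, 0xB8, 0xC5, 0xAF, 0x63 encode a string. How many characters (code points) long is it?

9

Byte at offset 0: 0xE0 = 11100000 → 3-byte char (#1). Advance 3.
Byte at offset 3: 0xE0 = 11100000 → 3-byte char (#2). Advance 3.
Byte at offset 6: 0xF2 = 11110010 → 4-byte char (#3). Advance 4.
Byte at offset 10: 0xE1 = 11100001 → 3-byte char (#4). Advance 3.
Byte at offset 13: 0xF3 = 11110011 → 4-byte char (#5). Advance 4.
Byte at offset 17: 0x2F = 00101111 → 1-byte char (#6). Advance 1.
Byte at offset 18: 0xE2 = 11100010 → 3-byte char (#7). Advance 3.
Byte at offset 21: 0xC5 = 11000101 → 2-byte char (#8). Advance 2.
Byte at offset 23: 0x63 = 01100011 → 1-byte char (#9). Advance 1.
Reached end at offset 24 after 9 code points.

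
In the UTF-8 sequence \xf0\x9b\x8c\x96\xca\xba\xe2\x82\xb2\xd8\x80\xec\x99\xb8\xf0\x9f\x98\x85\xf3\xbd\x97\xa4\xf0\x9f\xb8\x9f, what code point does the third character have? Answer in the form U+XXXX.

U+20B2

Offset 0: leading byte 0xF0 = 11110000 → 4-byte char #1 = F0 9B 8C 96.
Offset 4: leading byte 0xCA = 11001010 → 2-byte char #2 = CA BA.
Offset 6: leading byte 0xE2 = 11100010 → 3-byte char #3 = E2 82 B2.
Leading byte 0xE2 = 11100010 matches 1110xxxx → 3-byte sequence.
Byte 1: 0xE2 = 11100010, payload 0010 (4 bits).
Byte 2: 0x82 = 10000010 (10xxxxxx ✓), payload 000010.
Byte 3: 0xB2 = 10110010 (10xxxxxx ✓), payload 110010.
Concatenate: 0010000010110010 = 0x20B2 (16 bits → U+20B2).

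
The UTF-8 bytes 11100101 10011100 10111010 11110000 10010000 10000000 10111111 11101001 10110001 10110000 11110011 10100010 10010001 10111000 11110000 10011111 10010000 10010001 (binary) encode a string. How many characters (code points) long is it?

5

Byte at offset 0: 0xE5 = 11100101 → 3-byte char (#1). Advance 3.
Byte at offset 3: 0xF0 = 11110000 → 4-byte char (#2). Advance 4.
Byte at offset 7: 0xE9 = 11101001 → 3-byte char (#3). Advance 3.
Byte at offset 10: 0xF3 = 11110011 → 4-byte char (#4). Advance 4.
Byte at offset 14: 0xF0 = 11110000 → 4-byte char (#5). Advance 4.
Reached end at offset 18 after 5 code points.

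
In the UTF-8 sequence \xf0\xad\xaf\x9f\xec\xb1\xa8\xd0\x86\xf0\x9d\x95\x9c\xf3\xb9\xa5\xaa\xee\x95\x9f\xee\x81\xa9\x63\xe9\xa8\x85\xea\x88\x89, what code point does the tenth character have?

Offset 0: leading byte 0xF0 = 11110000 → 4-byte char #1 = F0 AD AF 9F.
Offset 4: leading byte 0xEC = 11101100 → 3-byte char #2 = EC B1 A8.
Offset 7: leading byte 0xD0 = 11010000 → 2-byte char #3 = D0 86.
Offset 9: leading byte 0xF0 = 11110000 → 4-byte char #4 = F0 9D 95 9C.
Offset 13: leading byte 0xF3 = 11110011 → 4-byte char #5 = F3 B9 A5 AA.
Offset 17: leading byte 0xEE = 11101110 → 3-byte char #6 = EE 95 9F.
Offset 20: leading byte 0xEE = 11101110 → 3-byte char #7 = EE 81 A9.
Offset 23: leading byte 0x63 = 01100011 → 1-byte char #8 = 63.
Offset 24: leading byte 0xE9 = 11101001 → 3-byte char #9 = E9 A8 85.
Offset 27: leading byte 0xEA = 11101010 → 3-byte char #10 = EA 88 89.
Leading byte 0xEA = 11101010 matches 1110xxxx → 3-byte sequence.
Byte 1: 0xEA = 11101010, payload 1010 (4 bits).
Byte 2: 0x88 = 10001000 (10xxxxxx ✓), payload 001000.
Byte 3: 0x89 = 10001001 (10xxxxxx ✓), payload 001001.
Concatenate: 1010001000001001 = 0xA209 (16 bits → U+A209).

U+A209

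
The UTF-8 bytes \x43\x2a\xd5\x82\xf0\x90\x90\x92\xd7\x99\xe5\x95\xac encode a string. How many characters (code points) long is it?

Byte at offset 0: 0x43 = 01000011 → 1-byte char (#1). Advance 1.
Byte at offset 1: 0x2A = 00101010 → 1-byte char (#2). Advance 1.
Byte at offset 2: 0xD5 = 11010101 → 2-byte char (#3). Advance 2.
Byte at offset 4: 0xF0 = 11110000 → 4-byte char (#4). Advance 4.
Byte at offset 8: 0xD7 = 11010111 → 2-byte char (#5). Advance 2.
Byte at offset 10: 0xE5 = 11100101 → 3-byte char (#6). Advance 3.
Reached end at offset 13 after 6 code points.

6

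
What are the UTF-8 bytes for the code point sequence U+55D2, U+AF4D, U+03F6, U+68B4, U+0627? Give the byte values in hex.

U+55D2: 3-byte form → E5 97 92.
U+AF4D: 3-byte form → EA BD 8D.
U+03F6: 2-byte form → CF B6.
U+68B4: 3-byte form → E6 A2 B4.
U+0627: 2-byte form → D8 A7.
Concatenated (13 bytes): E5 97 92 EA BD 8D CF B6 E6 A2 B4 D8 A7.

E5 97 92 EA BD 8D CF B6 E6 A2 B4 D8 A7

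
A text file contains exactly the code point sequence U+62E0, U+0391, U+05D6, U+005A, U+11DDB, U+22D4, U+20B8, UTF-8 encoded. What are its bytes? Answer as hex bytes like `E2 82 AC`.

E6 8B A0 CE 91 D7 96 5A F0 91 B7 9B E2 8B 94 E2 82 B8

U+62E0: 3-byte form → E6 8B A0.
U+0391: 2-byte form → CE 91.
U+05D6: 2-byte form → D7 96.
U+005A: 1-byte form → 5A.
U+11DDB: 4-byte form → F0 91 B7 9B.
U+22D4: 3-byte form → E2 8B 94.
U+20B8: 3-byte form → E2 82 B8.
Concatenated (18 bytes): E6 8B A0 CE 91 D7 96 5A F0 91 B7 9B E2 8B 94 E2 82 B8.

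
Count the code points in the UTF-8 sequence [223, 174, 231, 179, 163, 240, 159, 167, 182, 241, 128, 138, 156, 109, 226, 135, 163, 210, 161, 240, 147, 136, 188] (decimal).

Byte at offset 0: 0xDF = 11011111 → 2-byte char (#1). Advance 2.
Byte at offset 2: 0xE7 = 11100111 → 3-byte char (#2). Advance 3.
Byte at offset 5: 0xF0 = 11110000 → 4-byte char (#3). Advance 4.
Byte at offset 9: 0xF1 = 11110001 → 4-byte char (#4). Advance 4.
Byte at offset 13: 0x6D = 01101101 → 1-byte char (#5). Advance 1.
Byte at offset 14: 0xE2 = 11100010 → 3-byte char (#6). Advance 3.
Byte at offset 17: 0xD2 = 11010010 → 2-byte char (#7). Advance 2.
Byte at offset 19: 0xF0 = 11110000 → 4-byte char (#8). Advance 4.
Reached end at offset 23 after 8 code points.

8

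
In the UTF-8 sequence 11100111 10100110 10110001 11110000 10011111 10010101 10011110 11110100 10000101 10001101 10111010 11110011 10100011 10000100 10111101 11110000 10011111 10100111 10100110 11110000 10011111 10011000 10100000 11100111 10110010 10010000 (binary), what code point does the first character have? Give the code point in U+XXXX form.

Offset 0: leading byte 0xE7 = 11100111 → 3-byte char #1 = E7 A6 B1.
Leading byte 0xE7 = 11100111 matches 1110xxxx → 3-byte sequence.
Byte 1: 0xE7 = 11100111, payload 0111 (4 bits).
Byte 2: 0xA6 = 10100110 (10xxxxxx ✓), payload 100110.
Byte 3: 0xB1 = 10110001 (10xxxxxx ✓), payload 110001.
Concatenate: 0111100110110001 = 0x79B1 (16 bits → U+79B1).

U+79B1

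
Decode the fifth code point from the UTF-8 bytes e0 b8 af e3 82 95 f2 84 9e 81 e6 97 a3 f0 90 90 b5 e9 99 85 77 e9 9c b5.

U+10435

Offset 0: leading byte 0xE0 = 11100000 → 3-byte char #1 = E0 B8 AF.
Offset 3: leading byte 0xE3 = 11100011 → 3-byte char #2 = E3 82 95.
Offset 6: leading byte 0xF2 = 11110010 → 4-byte char #3 = F2 84 9E 81.
Offset 10: leading byte 0xE6 = 11100110 → 3-byte char #4 = E6 97 A3.
Offset 13: leading byte 0xF0 = 11110000 → 4-byte char #5 = F0 90 90 B5.
Leading byte 0xF0 = 11110000 matches 11110xxx → 4-byte sequence.
Byte 1: 0xF0 = 11110000, payload 000 (3 bits).
Byte 2: 0x90 = 10010000 (10xxxxxx ✓), payload 010000.
Byte 3: 0x90 = 10010000 (10xxxxxx ✓), payload 010000.
Byte 4: 0xB5 = 10110101 (10xxxxxx ✓), payload 110101.
Concatenate: 000010000010000110101 = 0x10435 (21 bits → U+10435).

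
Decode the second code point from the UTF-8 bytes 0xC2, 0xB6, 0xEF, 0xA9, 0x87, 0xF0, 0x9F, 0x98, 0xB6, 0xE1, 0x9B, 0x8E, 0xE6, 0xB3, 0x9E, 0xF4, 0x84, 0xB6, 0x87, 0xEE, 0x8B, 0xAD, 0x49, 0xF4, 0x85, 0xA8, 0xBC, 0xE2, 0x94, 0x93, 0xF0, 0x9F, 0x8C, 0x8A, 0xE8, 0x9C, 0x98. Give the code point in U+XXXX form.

U+FA47

Offset 0: leading byte 0xC2 = 11000010 → 2-byte char #1 = C2 B6.
Offset 2: leading byte 0xEF = 11101111 → 3-byte char #2 = EF A9 87.
Leading byte 0xEF = 11101111 matches 1110xxxx → 3-byte sequence.
Byte 1: 0xEF = 11101111, payload 1111 (4 bits).
Byte 2: 0xA9 = 10101001 (10xxxxxx ✓), payload 101001.
Byte 3: 0x87 = 10000111 (10xxxxxx ✓), payload 000111.
Concatenate: 1111101001000111 = 0xFA47 (16 bits → U+FA47).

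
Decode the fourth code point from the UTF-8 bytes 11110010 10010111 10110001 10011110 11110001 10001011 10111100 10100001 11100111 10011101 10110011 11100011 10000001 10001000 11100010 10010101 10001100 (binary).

Offset 0: leading byte 0xF2 = 11110010 → 4-byte char #1 = F2 97 B1 9E.
Offset 4: leading byte 0xF1 = 11110001 → 4-byte char #2 = F1 8B BC A1.
Offset 8: leading byte 0xE7 = 11100111 → 3-byte char #3 = E7 9D B3.
Offset 11: leading byte 0xE3 = 11100011 → 3-byte char #4 = E3 81 88.
Leading byte 0xE3 = 11100011 matches 1110xxxx → 3-byte sequence.
Byte 1: 0xE3 = 11100011, payload 0011 (4 bits).
Byte 2: 0x81 = 10000001 (10xxxxxx ✓), payload 000001.
Byte 3: 0x88 = 10001000 (10xxxxxx ✓), payload 001000.
Concatenate: 0011000001001000 = 0x3048 (16 bits → U+3048).

U+3048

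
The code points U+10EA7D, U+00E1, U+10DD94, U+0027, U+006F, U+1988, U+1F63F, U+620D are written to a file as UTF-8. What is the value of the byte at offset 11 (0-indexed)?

U+10EA7D → 4-byte form F4 8E A9 BD at offsets 0–3.
U+00E1 → 2-byte form C3 A1 at offsets 4–5.
U+10DD94 → 4-byte form F4 8D B6 94 at offsets 6–9.
U+0027 → 1-byte form 27 at offsets 10–10.
U+006F → 1-byte form 6F at offsets 11–11.
Offset 11 falls in char 5's range; it's byte 1 of 6F = 0x6F.

0x6F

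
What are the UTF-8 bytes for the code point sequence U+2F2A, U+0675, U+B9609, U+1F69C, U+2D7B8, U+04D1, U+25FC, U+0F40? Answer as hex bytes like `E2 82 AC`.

U+2F2A: 3-byte form → E2 BC AA.
U+0675: 2-byte form → D9 B5.
U+B9609: 4-byte form → F2 B9 98 89.
U+1F69C: 4-byte form → F0 9F 9A 9C.
U+2D7B8: 4-byte form → F0 AD 9E B8.
U+04D1: 2-byte form → D3 91.
U+25FC: 3-byte form → E2 97 BC.
U+0F40: 3-byte form → E0 BD 80.
Concatenated (25 bytes): E2 BC AA D9 B5 F2 B9 98 89 F0 9F 9A 9C F0 AD 9E B8 D3 91 E2 97 BC E0 BD 80.

E2 BC AA D9 B5 F2 B9 98 89 F0 9F 9A 9C F0 AD 9E B8 D3 91 E2 97 BC E0 BD 80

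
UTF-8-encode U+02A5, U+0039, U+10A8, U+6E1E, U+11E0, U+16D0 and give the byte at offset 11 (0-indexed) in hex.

0xA0

U+02A5 → 2-byte form CA A5 at offsets 0–1.
U+0039 → 1-byte form 39 at offsets 2–2.
U+10A8 → 3-byte form E1 82 A8 at offsets 3–5.
U+6E1E → 3-byte form E6 B8 9E at offsets 6–8.
U+11E0 → 3-byte form E1 87 A0 at offsets 9–11.
Offset 11 falls in char 5's range; it's byte 3 of E1 87 A0 = 0xA0.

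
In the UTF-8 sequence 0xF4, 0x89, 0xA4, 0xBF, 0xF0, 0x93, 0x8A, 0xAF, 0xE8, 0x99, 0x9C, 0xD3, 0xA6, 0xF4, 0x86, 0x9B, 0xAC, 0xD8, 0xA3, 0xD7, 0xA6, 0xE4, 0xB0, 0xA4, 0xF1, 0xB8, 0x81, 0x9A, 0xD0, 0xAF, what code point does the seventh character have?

U+05E6

Offset 0: leading byte 0xF4 = 11110100 → 4-byte char #1 = F4 89 A4 BF.
Offset 4: leading byte 0xF0 = 11110000 → 4-byte char #2 = F0 93 8A AF.
Offset 8: leading byte 0xE8 = 11101000 → 3-byte char #3 = E8 99 9C.
Offset 11: leading byte 0xD3 = 11010011 → 2-byte char #4 = D3 A6.
Offset 13: leading byte 0xF4 = 11110100 → 4-byte char #5 = F4 86 9B AC.
Offset 17: leading byte 0xD8 = 11011000 → 2-byte char #6 = D8 A3.
Offset 19: leading byte 0xD7 = 11010111 → 2-byte char #7 = D7 A6.
Leading byte 0xD7 = 11010111 matches 110xxxxx → 2-byte sequence.
Byte 1: 0xD7 = 11010111, payload 10111 (5 bits).
Byte 2: 0xA6 = 10100110 (10xxxxxx ✓), payload 100110.
Concatenate: 10111100110 = 0x5E6 (11 bits → U+05E6).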